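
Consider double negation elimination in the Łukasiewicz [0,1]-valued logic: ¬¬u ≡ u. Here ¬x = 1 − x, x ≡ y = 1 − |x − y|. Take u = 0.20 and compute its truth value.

1.00

¬u = 1 − 0.20 = 0.80
¬¬u = 1 − 0.80 = 0.20
¬¬u ≡ u = 1 − |0.20 − 0.20| = 1 − 0.00 = 1.00
(As expected: always 1 in Ł∞ since negation is involutive.)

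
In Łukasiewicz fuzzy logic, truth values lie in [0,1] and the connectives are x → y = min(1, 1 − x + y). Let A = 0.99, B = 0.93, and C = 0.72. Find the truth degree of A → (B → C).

B → C = min(1, 1 − 0.93 + 0.72) = min(1, 0.79) = 0.79
A → (B → C) = min(1, 1 − 0.99 + 0.79) = min(1, 0.80) = 0.80

0.80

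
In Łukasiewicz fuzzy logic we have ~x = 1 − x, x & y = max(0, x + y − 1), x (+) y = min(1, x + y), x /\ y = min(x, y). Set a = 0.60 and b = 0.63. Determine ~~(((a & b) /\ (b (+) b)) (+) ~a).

a & b = max(0, 0.60 + 0.63 − 1) = max(0, 0.23) = 0.23
b (+) b = min(1, 0.63 + 0.63) = min(1, 1.26) = 1.00
(a & b) /\ (b (+) b) = min(0.23, 1.00) = 0.23
~a = 1 − 0.60 = 0.40
((a & b) /\ (b (+) b)) (+) ~a = min(1, 0.23 + 0.40) = min(1, 0.63) = 0.63
~(((a & b) /\ (b (+) b)) (+) ~a) = 1 − 0.63 = 0.37
~~(((a & b) /\ (b (+) b)) (+) ~a) = 1 − 0.37 = 0.63

0.63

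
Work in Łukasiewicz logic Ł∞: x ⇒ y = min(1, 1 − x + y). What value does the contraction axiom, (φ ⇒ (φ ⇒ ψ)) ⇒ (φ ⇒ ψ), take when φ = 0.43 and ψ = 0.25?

0.82

φ ⇒ ψ = min(1, 1 − 0.43 + 0.25) = min(1, 0.82) = 0.82
φ ⇒ (φ ⇒ ψ) = min(1, 1 − 0.43 + 0.82) = min(1, 1.39) = 1.00
(φ ⇒ (φ ⇒ ψ)) ⇒ (φ ⇒ ψ) = min(1, 1 − 1.00 + 0.82) = min(1, 0.82) = 0.82
(The value 0.82 < 1 shows this instance is not satisfied; fails in Ł∞ (the t-norm is not idempotent).)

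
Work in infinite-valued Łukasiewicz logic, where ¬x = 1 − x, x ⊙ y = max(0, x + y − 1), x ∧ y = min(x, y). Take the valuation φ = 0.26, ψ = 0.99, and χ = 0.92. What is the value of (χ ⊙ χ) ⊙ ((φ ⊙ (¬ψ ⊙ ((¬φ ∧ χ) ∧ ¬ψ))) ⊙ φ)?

0.00

χ ⊙ χ = max(0, 0.92 + 0.92 − 1) = max(0, 0.84) = 0.84
¬ψ = 1 − 0.99 = 0.01
¬φ = 1 − 0.26 = 0.74
¬φ ∧ χ = min(0.74, 0.92) = 0.74
(¬φ ∧ χ) ∧ ¬ψ = min(0.74, 0.01) = 0.01
¬ψ ⊙ ((¬φ ∧ χ) ∧ ¬ψ) = max(0, 0.01 + 0.01 − 1) = max(0, -0.98) = 0.00
φ ⊙ (¬ψ ⊙ ((¬φ ∧ χ) ∧ ¬ψ)) = max(0, 0.26 + 0.00 − 1) = max(0, -0.74) = 0.00
(φ ⊙ (¬ψ ⊙ ((¬φ ∧ χ) ∧ ¬ψ))) ⊙ φ = max(0, 0.00 + 0.26 − 1) = max(0, -0.74) = 0.00
(χ ⊙ χ) ⊙ ((φ ⊙ (¬ψ ⊙ ((¬φ ∧ χ) ∧ ¬ψ))) ⊙ φ) = max(0, 0.84 + 0.00 − 1) = max(0, -0.16) = 0.00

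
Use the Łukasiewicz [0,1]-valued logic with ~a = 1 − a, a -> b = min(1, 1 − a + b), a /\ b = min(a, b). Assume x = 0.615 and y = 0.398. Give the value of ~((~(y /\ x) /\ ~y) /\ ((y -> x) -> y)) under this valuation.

y /\ x = min(0.398, 0.615) = 0.398
~(y /\ x) = 1 − 0.398 = 0.602
~y = 1 − 0.398 = 0.602
~(y /\ x) /\ ~y = min(0.602, 0.602) = 0.602
y -> x = min(1, 1 − 0.398 + 0.615) = min(1, 1.217) = 1.000
(y -> x) -> y = min(1, 1 − 1.000 + 0.398) = min(1, 0.398) = 0.398
(~(y /\ x) /\ ~y) /\ ((y -> x) -> y) = min(0.602, 0.398) = 0.398
~((~(y /\ x) /\ ~y) /\ ((y -> x) -> y)) = 1 − 0.398 = 0.602

0.602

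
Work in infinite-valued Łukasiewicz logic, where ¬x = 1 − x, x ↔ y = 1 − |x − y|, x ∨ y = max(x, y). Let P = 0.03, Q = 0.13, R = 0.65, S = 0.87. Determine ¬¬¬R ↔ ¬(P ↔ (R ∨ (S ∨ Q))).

0.51

¬R = 1 − 0.65 = 0.35
¬¬R = 1 − 0.35 = 0.65
¬¬¬R = 1 − 0.65 = 0.35
S ∨ Q = max(0.87, 0.13) = 0.87
R ∨ (S ∨ Q) = max(0.65, 0.87) = 0.87
P ↔ (R ∨ (S ∨ Q)) = 1 − |0.03 − 0.87| = 1 − 0.84 = 0.16
¬(P ↔ (R ∨ (S ∨ Q))) = 1 − 0.16 = 0.84
¬¬¬R ↔ ¬(P ↔ (R ∨ (S ∨ Q))) = 1 − |0.35 − 0.84| = 1 − 0.49 = 0.51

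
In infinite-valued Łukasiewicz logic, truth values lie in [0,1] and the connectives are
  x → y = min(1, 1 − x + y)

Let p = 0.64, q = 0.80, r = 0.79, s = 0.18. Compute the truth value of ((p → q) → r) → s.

0.39

p → q = min(1, 1 − 0.64 + 0.80) = min(1, 1.16) = 1.00
(p → q) → r = min(1, 1 − 1.00 + 0.79) = min(1, 0.79) = 0.79
((p → q) → r) → s = min(1, 1 − 0.79 + 0.18) = min(1, 0.39) = 0.39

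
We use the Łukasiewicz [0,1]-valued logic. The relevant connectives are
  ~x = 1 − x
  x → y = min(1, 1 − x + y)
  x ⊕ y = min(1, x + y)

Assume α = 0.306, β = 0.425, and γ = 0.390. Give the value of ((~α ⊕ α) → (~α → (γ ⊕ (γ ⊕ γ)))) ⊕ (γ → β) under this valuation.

~α = 1 − 0.306 = 0.694
~α ⊕ α = min(1, 0.694 + 0.306) = min(1, 1.000) = 1.000
γ ⊕ γ = min(1, 0.390 + 0.390) = min(1, 0.780) = 0.780
γ ⊕ (γ ⊕ γ) = min(1, 0.390 + 0.780) = min(1, 1.170) = 1.000
~α → (γ ⊕ (γ ⊕ γ)) = min(1, 1 − 0.694 + 1.000) = min(1, 1.306) = 1.000
(~α ⊕ α) → (~α → (γ ⊕ (γ ⊕ γ))) = min(1, 1 − 1.000 + 1.000) = min(1, 1.000) = 1.000
γ → β = min(1, 1 − 0.390 + 0.425) = min(1, 1.035) = 1.000
((~α ⊕ α) → (~α → (γ ⊕ (γ ⊕ γ)))) ⊕ (γ → β) = min(1, 1.000 + 1.000) = min(1, 2.000) = 1.000

1.000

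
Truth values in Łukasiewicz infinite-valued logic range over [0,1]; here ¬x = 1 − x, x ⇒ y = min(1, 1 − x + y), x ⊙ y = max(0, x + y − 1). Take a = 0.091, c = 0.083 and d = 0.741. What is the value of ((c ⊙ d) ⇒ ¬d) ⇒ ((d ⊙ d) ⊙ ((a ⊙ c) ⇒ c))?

c ⊙ d = max(0, 0.083 + 0.741 − 1) = max(0, -0.176) = 0.000
¬d = 1 − 0.741 = 0.259
(c ⊙ d) ⇒ ¬d = min(1, 1 − 0.000 + 0.259) = min(1, 1.259) = 1.000
d ⊙ d = max(0, 0.741 + 0.741 − 1) = max(0, 0.482) = 0.482
a ⊙ c = max(0, 0.091 + 0.083 − 1) = max(0, -0.826) = 0.000
(a ⊙ c) ⇒ c = min(1, 1 − 0.000 + 0.083) = min(1, 1.083) = 1.000
(d ⊙ d) ⊙ ((a ⊙ c) ⇒ c) = max(0, 0.482 + 1.000 − 1) = max(0, 0.482) = 0.482
((c ⊙ d) ⇒ ¬d) ⇒ ((d ⊙ d) ⊙ ((a ⊙ c) ⇒ c)) = min(1, 1 − 1.000 + 0.482) = min(1, 0.482) = 0.482

0.482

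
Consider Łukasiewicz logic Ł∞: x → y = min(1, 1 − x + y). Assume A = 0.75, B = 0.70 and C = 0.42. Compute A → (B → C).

0.97

B → C = min(1, 1 − 0.70 + 0.42) = min(1, 0.72) = 0.72
A → (B → C) = min(1, 1 − 0.75 + 0.72) = min(1, 0.97) = 0.97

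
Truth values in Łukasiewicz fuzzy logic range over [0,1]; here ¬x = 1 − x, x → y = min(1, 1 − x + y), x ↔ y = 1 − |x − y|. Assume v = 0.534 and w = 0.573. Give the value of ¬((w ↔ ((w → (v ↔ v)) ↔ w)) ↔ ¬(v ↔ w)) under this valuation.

0.961

v ↔ v = 1 − |0.534 − 0.534| = 1 − 0.000 = 1.000
w → (v ↔ v) = min(1, 1 − 0.573 + 1.000) = min(1, 1.427) = 1.000
(w → (v ↔ v)) ↔ w = 1 − |1.000 − 0.573| = 1 − 0.427 = 0.573
w ↔ ((w → (v ↔ v)) ↔ w) = 1 − |0.573 − 0.573| = 1 − 0.000 = 1.000
v ↔ w = 1 − |0.534 − 0.573| = 1 − 0.039 = 0.961
¬(v ↔ w) = 1 − 0.961 = 0.039
(w ↔ ((w → (v ↔ v)) ↔ w)) ↔ ¬(v ↔ w) = 1 − |1.000 − 0.039| = 1 − 0.961 = 0.039
¬((w ↔ ((w → (v ↔ v)) ↔ w)) ↔ ¬(v ↔ w)) = 1 − 0.039 = 0.961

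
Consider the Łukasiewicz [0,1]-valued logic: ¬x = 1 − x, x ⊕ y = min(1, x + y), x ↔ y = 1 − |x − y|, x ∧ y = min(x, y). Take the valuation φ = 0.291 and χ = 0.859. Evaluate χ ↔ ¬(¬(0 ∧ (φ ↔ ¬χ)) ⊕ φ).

¬χ = 1 − 0.859 = 0.141
φ ↔ ¬χ = 1 − |0.291 − 0.141| = 1 − 0.150 = 0.850
0 ∧ (φ ↔ ¬χ) = min(0.000, 0.850) = 0.000
¬(0 ∧ (φ ↔ ¬χ)) = 1 − 0.000 = 1.000
¬(0 ∧ (φ ↔ ¬χ)) ⊕ φ = min(1, 1.000 + 0.291) = min(1, 1.291) = 1.000
¬(¬(0 ∧ (φ ↔ ¬χ)) ⊕ φ) = 1 − 1.000 = 0.000
χ ↔ ¬(¬(0 ∧ (φ ↔ ¬χ)) ⊕ φ) = 1 − |0.859 − 0.000| = 1 − 0.859 = 0.141

0.141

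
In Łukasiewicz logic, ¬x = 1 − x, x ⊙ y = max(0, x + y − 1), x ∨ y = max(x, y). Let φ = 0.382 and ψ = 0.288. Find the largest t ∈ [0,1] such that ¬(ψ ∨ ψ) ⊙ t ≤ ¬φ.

0.906

ψ ∨ ψ = max(0.288, 0.288) = 0.288
¬(ψ ∨ ψ) = 1 − 0.288 = 0.712
So the left factor is ¬(ψ ∨ ψ) = 0.712.
¬φ = 1 − 0.382 = 0.618
So the right-hand bound is ¬φ = 0.618.
The residuum of the Łukasiewicz t-norm gives the supremum: min(1, 1 − 0.712 + 0.618).
1 − 0.712 + 0.618 = 0.906, so t = min(1, 0.906) = 0.906.
Check: 0.712 ⊙ 0.906 = max(0, 0.618) = 0.618 ≤ 0.618.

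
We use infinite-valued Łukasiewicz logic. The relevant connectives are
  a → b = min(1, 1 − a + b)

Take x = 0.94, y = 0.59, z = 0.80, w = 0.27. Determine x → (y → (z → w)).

0.94

z → w = min(1, 1 − 0.80 + 0.27) = min(1, 0.47) = 0.47
y → (z → w) = min(1, 1 − 0.59 + 0.47) = min(1, 0.88) = 0.88
x → (y → (z → w)) = min(1, 1 − 0.94 + 0.88) = min(1, 0.94) = 0.94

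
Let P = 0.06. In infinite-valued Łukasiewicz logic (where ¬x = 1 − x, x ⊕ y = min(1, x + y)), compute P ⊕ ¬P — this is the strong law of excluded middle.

1.00

¬P = 1 − 0.06 = 0.94
P ⊕ ¬P = min(1, 0.06 + 0.94) = min(1, 1.00) = 1.00
(As expected: always 1 in Ł∞ since a ⊕ (1−a) = 1.)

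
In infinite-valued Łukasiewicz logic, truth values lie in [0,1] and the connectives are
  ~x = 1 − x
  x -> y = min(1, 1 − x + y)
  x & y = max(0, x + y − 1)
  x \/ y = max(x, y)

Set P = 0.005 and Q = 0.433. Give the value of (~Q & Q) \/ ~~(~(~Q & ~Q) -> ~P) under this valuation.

1.000

~Q = 1 − 0.433 = 0.567
~Q & Q = max(0, 0.567 + 0.433 − 1) = max(0, 0.000) = 0.000
~Q & ~Q = max(0, 0.567 + 0.567 − 1) = max(0, 0.134) = 0.134
~(~Q & ~Q) = 1 − 0.134 = 0.866
~P = 1 − 0.005 = 0.995
~(~Q & ~Q) -> ~P = min(1, 1 − 0.866 + 0.995) = min(1, 1.129) = 1.000
~(~(~Q & ~Q) -> ~P) = 1 − 1.000 = 0.000
~~(~(~Q & ~Q) -> ~P) = 1 − 0.000 = 1.000
(~Q & Q) \/ ~~(~(~Q & ~Q) -> ~P) = max(0.000, 1.000) = 1.000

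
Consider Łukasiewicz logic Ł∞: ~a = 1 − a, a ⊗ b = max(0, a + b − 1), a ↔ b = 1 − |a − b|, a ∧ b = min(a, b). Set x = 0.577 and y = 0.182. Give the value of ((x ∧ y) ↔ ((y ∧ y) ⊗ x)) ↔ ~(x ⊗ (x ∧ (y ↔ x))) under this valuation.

x ∧ y = min(0.577, 0.182) = 0.182
y ∧ y = min(0.182, 0.182) = 0.182
(y ∧ y) ⊗ x = max(0, 0.182 + 0.577 − 1) = max(0, -0.241) = 0.000
(x ∧ y) ↔ ((y ∧ y) ⊗ x) = 1 − |0.182 − 0.000| = 1 − 0.182 = 0.818
y ↔ x = 1 − |0.182 − 0.577| = 1 − 0.395 = 0.605
x ∧ (y ↔ x) = min(0.577, 0.605) = 0.577
x ⊗ (x ∧ (y ↔ x)) = max(0, 0.577 + 0.577 − 1) = max(0, 0.154) = 0.154
~(x ⊗ (x ∧ (y ↔ x))) = 1 − 0.154 = 0.846
((x ∧ y) ↔ ((y ∧ y) ⊗ x)) ↔ ~(x ⊗ (x ∧ (y ↔ x))) = 1 − |0.818 − 0.846| = 1 − 0.028 = 0.972

0.972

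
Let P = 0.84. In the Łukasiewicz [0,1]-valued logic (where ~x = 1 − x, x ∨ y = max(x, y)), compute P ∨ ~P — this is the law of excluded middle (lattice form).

~P = 1 − 0.84 = 0.16
P ∨ ~P = max(0.84, 0.16) = 0.84
(The value 0.84 < 1 shows this instance is not satisfied; not a Ł∞-tautology — its value is max(a, 1−a).)

0.84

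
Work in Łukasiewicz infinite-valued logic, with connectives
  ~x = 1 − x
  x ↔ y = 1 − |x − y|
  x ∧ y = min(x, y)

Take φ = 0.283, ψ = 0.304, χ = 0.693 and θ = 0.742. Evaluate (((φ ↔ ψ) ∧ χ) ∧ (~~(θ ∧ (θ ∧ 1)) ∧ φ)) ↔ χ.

φ ↔ ψ = 1 − |0.283 − 0.304| = 1 − 0.021 = 0.979
(φ ↔ ψ) ∧ χ = min(0.979, 0.693) = 0.693
θ ∧ 1 = min(0.742, 1.000) = 0.742
θ ∧ (θ ∧ 1) = min(0.742, 0.742) = 0.742
~(θ ∧ (θ ∧ 1)) = 1 − 0.742 = 0.258
~~(θ ∧ (θ ∧ 1)) = 1 − 0.258 = 0.742
~~(θ ∧ (θ ∧ 1)) ∧ φ = min(0.742, 0.283) = 0.283
((φ ↔ ψ) ∧ χ) ∧ (~~(θ ∧ (θ ∧ 1)) ∧ φ) = min(0.693, 0.283) = 0.283
(((φ ↔ ψ) ∧ χ) ∧ (~~(θ ∧ (θ ∧ 1)) ∧ φ)) ↔ χ = 1 − |0.283 − 0.693| = 1 − 0.410 = 0.590

0.590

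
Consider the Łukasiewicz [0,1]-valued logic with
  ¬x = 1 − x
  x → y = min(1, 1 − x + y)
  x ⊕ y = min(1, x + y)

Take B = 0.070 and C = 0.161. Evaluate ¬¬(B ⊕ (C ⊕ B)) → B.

0.769

C ⊕ B = min(1, 0.161 + 0.070) = min(1, 0.231) = 0.231
B ⊕ (C ⊕ B) = min(1, 0.070 + 0.231) = min(1, 0.301) = 0.301
¬(B ⊕ (C ⊕ B)) = 1 − 0.301 = 0.699
¬¬(B ⊕ (C ⊕ B)) = 1 − 0.699 = 0.301
¬¬(B ⊕ (C ⊕ B)) → B = min(1, 1 − 0.301 + 0.070) = min(1, 0.769) = 0.769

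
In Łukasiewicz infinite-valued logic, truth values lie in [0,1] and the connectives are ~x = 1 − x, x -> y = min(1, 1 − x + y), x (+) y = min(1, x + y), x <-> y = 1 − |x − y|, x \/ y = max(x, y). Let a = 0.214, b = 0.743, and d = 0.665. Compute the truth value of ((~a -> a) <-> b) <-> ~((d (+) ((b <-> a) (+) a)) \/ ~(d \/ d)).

~a = 1 − 0.214 = 0.786
~a -> a = min(1, 1 − 0.786 + 0.214) = min(1, 0.428) = 0.428
(~a -> a) <-> b = 1 − |0.428 − 0.743| = 1 − 0.315 = 0.685
b <-> a = 1 − |0.743 − 0.214| = 1 − 0.529 = 0.471
(b <-> a) (+) a = min(1, 0.471 + 0.214) = min(1, 0.685) = 0.685
d (+) ((b <-> a) (+) a) = min(1, 0.665 + 0.685) = min(1, 1.350) = 1.000
d \/ d = max(0.665, 0.665) = 0.665
~(d \/ d) = 1 − 0.665 = 0.335
(d (+) ((b <-> a) (+) a)) \/ ~(d \/ d) = max(1.000, 0.335) = 1.000
~((d (+) ((b <-> a) (+) a)) \/ ~(d \/ d)) = 1 − 1.000 = 0.000
((~a -> a) <-> b) <-> ~((d (+) ((b <-> a) (+) a)) \/ ~(d \/ d)) = 1 − |0.685 − 0.000| = 1 − 0.685 = 0.315

0.315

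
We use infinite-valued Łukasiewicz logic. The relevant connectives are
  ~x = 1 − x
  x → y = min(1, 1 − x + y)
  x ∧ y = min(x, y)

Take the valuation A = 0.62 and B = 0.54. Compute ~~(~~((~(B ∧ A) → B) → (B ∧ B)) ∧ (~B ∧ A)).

0.46

B ∧ A = min(0.54, 0.62) = 0.54
~(B ∧ A) = 1 − 0.54 = 0.46
~(B ∧ A) → B = min(1, 1 − 0.46 + 0.54) = min(1, 1.08) = 1.00
B ∧ B = min(0.54, 0.54) = 0.54
(~(B ∧ A) → B) → (B ∧ B) = min(1, 1 − 1.00 + 0.54) = min(1, 0.54) = 0.54
~((~(B ∧ A) → B) → (B ∧ B)) = 1 − 0.54 = 0.46
~~((~(B ∧ A) → B) → (B ∧ B)) = 1 − 0.46 = 0.54
~B = 1 − 0.54 = 0.46
~B ∧ A = min(0.46, 0.62) = 0.46
~~((~(B ∧ A) → B) → (B ∧ B)) ∧ (~B ∧ A) = min(0.54, 0.46) = 0.46
~(~~((~(B ∧ A) → B) → (B ∧ B)) ∧ (~B ∧ A)) = 1 − 0.46 = 0.54
~~(~~((~(B ∧ A) → B) → (B ∧ B)) ∧ (~B ∧ A)) = 1 − 0.54 = 0.46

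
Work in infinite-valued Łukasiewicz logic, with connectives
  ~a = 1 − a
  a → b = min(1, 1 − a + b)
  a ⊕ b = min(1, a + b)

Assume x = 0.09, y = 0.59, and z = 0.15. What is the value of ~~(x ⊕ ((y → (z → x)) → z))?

0.24

z → x = min(1, 1 − 0.15 + 0.09) = min(1, 0.94) = 0.94
y → (z → x) = min(1, 1 − 0.59 + 0.94) = min(1, 1.35) = 1.00
(y → (z → x)) → z = min(1, 1 − 1.00 + 0.15) = min(1, 0.15) = 0.15
x ⊕ ((y → (z → x)) → z) = min(1, 0.09 + 0.15) = min(1, 0.24) = 0.24
~(x ⊕ ((y → (z → x)) → z)) = 1 − 0.24 = 0.76
~~(x ⊕ ((y → (z → x)) → z)) = 1 − 0.76 = 0.24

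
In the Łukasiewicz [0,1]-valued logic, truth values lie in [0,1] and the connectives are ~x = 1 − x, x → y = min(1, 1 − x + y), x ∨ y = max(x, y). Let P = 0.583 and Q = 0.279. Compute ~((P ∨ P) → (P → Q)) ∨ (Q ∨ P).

P ∨ P = max(0.583, 0.583) = 0.583
P → Q = min(1, 1 − 0.583 + 0.279) = min(1, 0.696) = 0.696
(P ∨ P) → (P → Q) = min(1, 1 − 0.583 + 0.696) = min(1, 1.113) = 1.000
~((P ∨ P) → (P → Q)) = 1 − 1.000 = 0.000
Q ∨ P = max(0.279, 0.583) = 0.583
~((P ∨ P) → (P → Q)) ∨ (Q ∨ P) = max(0.000, 0.583) = 0.583

0.583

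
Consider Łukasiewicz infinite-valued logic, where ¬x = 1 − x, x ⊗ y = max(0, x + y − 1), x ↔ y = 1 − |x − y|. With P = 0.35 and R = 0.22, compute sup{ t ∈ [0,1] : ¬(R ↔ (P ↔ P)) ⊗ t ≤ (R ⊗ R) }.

0.22

P ↔ P = 1 − |0.35 − 0.35| = 1 − 0.00 = 1.00
R ↔ (P ↔ P) = 1 − |0.22 − 1.00| = 1 − 0.78 = 0.22
¬(R ↔ (P ↔ P)) = 1 − 0.22 = 0.78
So the left factor is ¬(R ↔ (P ↔ P)) = 0.78.
R ⊗ R = max(0, 0.22 + 0.22 − 1) = max(0, -0.56) = 0.00
So the right-hand bound is R ⊗ R = 0.00.
The residuum of the Łukasiewicz t-norm gives the supremum: min(1, 1 − 0.78 + 0.00).
1 − 0.78 + 0.00 = 0.22, so t = min(1, 0.22) = 0.22.
Check: 0.78 ⊗ 0.22 = max(0, 0.00) = 0.00 ≤ 0.00.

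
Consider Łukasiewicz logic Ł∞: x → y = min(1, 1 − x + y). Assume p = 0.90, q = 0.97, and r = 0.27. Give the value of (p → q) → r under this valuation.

p → q = min(1, 1 − 0.90 + 0.97) = min(1, 1.07) = 1.00
(p → q) → r = min(1, 1 − 1.00 + 0.27) = min(1, 0.27) = 0.27

0.27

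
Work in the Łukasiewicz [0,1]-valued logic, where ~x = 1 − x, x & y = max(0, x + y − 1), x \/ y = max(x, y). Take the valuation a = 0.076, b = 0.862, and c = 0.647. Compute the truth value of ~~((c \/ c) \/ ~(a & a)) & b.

c \/ c = max(0.647, 0.647) = 0.647
a & a = max(0, 0.076 + 0.076 − 1) = max(0, -0.848) = 0.000
~(a & a) = 1 − 0.000 = 1.000
(c \/ c) \/ ~(a & a) = max(0.647, 1.000) = 1.000
~((c \/ c) \/ ~(a & a)) = 1 − 1.000 = 0.000
~~((c \/ c) \/ ~(a & a)) = 1 − 0.000 = 1.000
~~((c \/ c) \/ ~(a & a)) & b = max(0, 1.000 + 0.862 − 1) = max(0, 0.862) = 0.862

0.862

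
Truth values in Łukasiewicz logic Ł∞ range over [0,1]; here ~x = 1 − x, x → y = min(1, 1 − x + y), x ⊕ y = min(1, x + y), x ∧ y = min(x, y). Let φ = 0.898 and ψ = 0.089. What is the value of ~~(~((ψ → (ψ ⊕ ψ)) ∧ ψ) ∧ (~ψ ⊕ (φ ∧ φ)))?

0.911

ψ ⊕ ψ = min(1, 0.089 + 0.089) = min(1, 0.178) = 0.178
ψ → (ψ ⊕ ψ) = min(1, 1 − 0.089 + 0.178) = min(1, 1.089) = 1.000
(ψ → (ψ ⊕ ψ)) ∧ ψ = min(1.000, 0.089) = 0.089
~((ψ → (ψ ⊕ ψ)) ∧ ψ) = 1 − 0.089 = 0.911
~ψ = 1 − 0.089 = 0.911
φ ∧ φ = min(0.898, 0.898) = 0.898
~ψ ⊕ (φ ∧ φ) = min(1, 0.911 + 0.898) = min(1, 1.809) = 1.000
~((ψ → (ψ ⊕ ψ)) ∧ ψ) ∧ (~ψ ⊕ (φ ∧ φ)) = min(0.911, 1.000) = 0.911
~(~((ψ → (ψ ⊕ ψ)) ∧ ψ) ∧ (~ψ ⊕ (φ ∧ φ))) = 1 − 0.911 = 0.089
~~(~((ψ → (ψ ⊕ ψ)) ∧ ψ) ∧ (~ψ ⊕ (φ ∧ φ))) = 1 − 0.089 = 0.911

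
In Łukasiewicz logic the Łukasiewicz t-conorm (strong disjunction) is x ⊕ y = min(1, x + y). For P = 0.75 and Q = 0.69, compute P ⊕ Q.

1.00

P ⊕ Q = min(1, 0.75 + 0.69) = min(1, 1.44) = 1.00
For comparison, the Gödel t-conorm max(x, y) would give 0.75.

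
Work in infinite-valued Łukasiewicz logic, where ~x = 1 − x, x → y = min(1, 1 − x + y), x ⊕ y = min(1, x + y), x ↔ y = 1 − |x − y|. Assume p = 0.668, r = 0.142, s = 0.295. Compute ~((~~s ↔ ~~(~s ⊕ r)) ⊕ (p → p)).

0.000

~s = 1 − 0.295 = 0.705
~~s = 1 − 0.705 = 0.295
~s ⊕ r = min(1, 0.705 + 0.142) = min(1, 0.847) = 0.847
~(~s ⊕ r) = 1 − 0.847 = 0.153
~~(~s ⊕ r) = 1 − 0.153 = 0.847
~~s ↔ ~~(~s ⊕ r) = 1 − |0.295 − 0.847| = 1 − 0.552 = 0.448
p → p = min(1, 1 − 0.668 + 0.668) = min(1, 1.000) = 1.000
(~~s ↔ ~~(~s ⊕ r)) ⊕ (p → p) = min(1, 0.448 + 1.000) = min(1, 1.448) = 1.000
~((~~s ↔ ~~(~s ⊕ r)) ⊕ (p → p)) = 1 − 1.000 = 0.000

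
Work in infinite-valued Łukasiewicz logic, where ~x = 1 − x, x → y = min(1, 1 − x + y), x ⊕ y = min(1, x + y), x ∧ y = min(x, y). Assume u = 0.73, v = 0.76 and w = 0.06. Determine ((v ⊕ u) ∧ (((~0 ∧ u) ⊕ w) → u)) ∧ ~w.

v ⊕ u = min(1, 0.76 + 0.73) = min(1, 1.49) = 1.00
~0 = 1 − 0.00 = 1.00
~0 ∧ u = min(1.00, 0.73) = 0.73
(~0 ∧ u) ⊕ w = min(1, 0.73 + 0.06) = min(1, 0.79) = 0.79
((~0 ∧ u) ⊕ w) → u = min(1, 1 − 0.79 + 0.73) = min(1, 0.94) = 0.94
(v ⊕ u) ∧ (((~0 ∧ u) ⊕ w) → u) = min(1.00, 0.94) = 0.94
~w = 1 − 0.06 = 0.94
((v ⊕ u) ∧ (((~0 ∧ u) ⊕ w) → u)) ∧ ~w = min(0.94, 0.94) = 0.94

0.94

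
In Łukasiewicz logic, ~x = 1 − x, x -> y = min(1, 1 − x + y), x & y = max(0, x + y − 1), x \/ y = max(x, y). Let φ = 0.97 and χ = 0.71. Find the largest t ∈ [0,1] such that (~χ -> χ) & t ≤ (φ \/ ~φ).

0.97

~χ = 1 − 0.71 = 0.29
~χ -> χ = min(1, 1 − 0.29 + 0.71) = min(1, 1.42) = 1.00
So the left factor is ~χ -> χ = 1.00.
~φ = 1 − 0.97 = 0.03
φ \/ ~φ = max(0.97, 0.03) = 0.97
So the right-hand bound is φ \/ ~φ = 0.97.
The residuum of the Łukasiewicz t-norm gives the supremum: min(1, 1 − 1.00 + 0.97).
1 − 1.00 + 0.97 = 0.97, so t = min(1, 0.97) = 0.97.
Check: 1.00 & 0.97 = max(0, 0.97) = 0.97 ≤ 0.97.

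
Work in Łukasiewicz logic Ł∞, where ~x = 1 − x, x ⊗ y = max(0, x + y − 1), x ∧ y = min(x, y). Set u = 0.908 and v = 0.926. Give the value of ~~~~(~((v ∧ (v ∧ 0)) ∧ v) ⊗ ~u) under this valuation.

v ∧ 0 = min(0.926, 0.000) = 0.000
v ∧ (v ∧ 0) = min(0.926, 0.000) = 0.000
(v ∧ (v ∧ 0)) ∧ v = min(0.000, 0.926) = 0.000
~((v ∧ (v ∧ 0)) ∧ v) = 1 − 0.000 = 1.000
~u = 1 − 0.908 = 0.092
~((v ∧ (v ∧ 0)) ∧ v) ⊗ ~u = max(0, 1.000 + 0.092 − 1) = max(0, 0.092) = 0.092
~(~((v ∧ (v ∧ 0)) ∧ v) ⊗ ~u) = 1 − 0.092 = 0.908
~~(~((v ∧ (v ∧ 0)) ∧ v) ⊗ ~u) = 1 − 0.908 = 0.092
~~~(~((v ∧ (v ∧ 0)) ∧ v) ⊗ ~u) = 1 − 0.092 = 0.908
~~~~(~((v ∧ (v ∧ 0)) ∧ v) ⊗ ~u) = 1 − 0.908 = 0.092

0.092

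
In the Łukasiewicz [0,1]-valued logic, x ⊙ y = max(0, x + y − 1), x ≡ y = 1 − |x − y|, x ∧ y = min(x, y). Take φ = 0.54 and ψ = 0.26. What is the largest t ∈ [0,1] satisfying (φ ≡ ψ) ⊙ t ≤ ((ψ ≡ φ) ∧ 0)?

φ ≡ ψ = 1 − |0.54 − 0.26| = 1 − 0.28 = 0.72
So the left factor is φ ≡ ψ = 0.72.
ψ ≡ φ = 1 − |0.26 − 0.54| = 1 − 0.28 = 0.72
(ψ ≡ φ) ∧ 0 = min(0.72, 0.00) = 0.00
So the right-hand bound is (ψ ≡ φ) ∧ 0 = 0.00.
The residuum of the Łukasiewicz t-norm gives the supremum: min(1, 1 − 0.72 + 0.00).
1 − 0.72 + 0.00 = 0.28, so t = min(1, 0.28) = 0.28.
Check: 0.72 ⊙ 0.28 = max(0, 0.00) = 0.00 ≤ 0.00.

0.28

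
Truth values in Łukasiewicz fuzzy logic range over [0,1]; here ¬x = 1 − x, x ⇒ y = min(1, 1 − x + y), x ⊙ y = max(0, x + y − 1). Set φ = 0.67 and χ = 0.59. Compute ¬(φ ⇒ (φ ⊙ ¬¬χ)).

¬χ = 1 − 0.59 = 0.41
¬¬χ = 1 − 0.41 = 0.59
φ ⊙ ¬¬χ = max(0, 0.67 + 0.59 − 1) = max(0, 0.26) = 0.26
φ ⇒ (φ ⊙ ¬¬χ) = min(1, 1 − 0.67 + 0.26) = min(1, 0.59) = 0.59
¬(φ ⇒ (φ ⊙ ¬¬χ)) = 1 − 0.59 = 0.41

0.41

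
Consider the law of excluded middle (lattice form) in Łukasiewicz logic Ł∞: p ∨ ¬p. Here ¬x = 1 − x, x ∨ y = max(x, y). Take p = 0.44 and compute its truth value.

¬p = 1 − 0.44 = 0.56
p ∨ ¬p = max(0.44, 0.56) = 0.56
(The value 0.56 < 1 shows this instance is not satisfied; not a Ł∞-tautology — its value is max(a, 1−a).)

0.56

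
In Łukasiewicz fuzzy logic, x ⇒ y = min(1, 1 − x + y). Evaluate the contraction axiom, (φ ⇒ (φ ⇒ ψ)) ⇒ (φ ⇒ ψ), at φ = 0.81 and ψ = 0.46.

φ ⇒ ψ = min(1, 1 − 0.81 + 0.46) = min(1, 0.65) = 0.65
φ ⇒ (φ ⇒ ψ) = min(1, 1 − 0.81 + 0.65) = min(1, 0.84) = 0.84
(φ ⇒ (φ ⇒ ψ)) ⇒ (φ ⇒ ψ) = min(1, 1 − 0.84 + 0.65) = min(1, 0.81) = 0.81
(The value 0.81 < 1 shows this instance is not satisfied; fails in Ł∞ (the t-norm is not idempotent).)

0.81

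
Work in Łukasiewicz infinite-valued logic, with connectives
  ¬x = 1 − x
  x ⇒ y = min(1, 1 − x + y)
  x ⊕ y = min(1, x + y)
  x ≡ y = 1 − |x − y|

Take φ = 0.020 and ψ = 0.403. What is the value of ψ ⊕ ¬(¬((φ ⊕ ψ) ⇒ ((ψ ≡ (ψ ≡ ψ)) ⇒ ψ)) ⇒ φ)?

0.403

φ ⊕ ψ = min(1, 0.020 + 0.403) = min(1, 0.423) = 0.423
ψ ≡ ψ = 1 − |0.403 − 0.403| = 1 − 0.000 = 1.000
ψ ≡ (ψ ≡ ψ) = 1 − |0.403 − 1.000| = 1 − 0.597 = 0.403
(ψ ≡ (ψ ≡ ψ)) ⇒ ψ = min(1, 1 − 0.403 + 0.403) = min(1, 1.000) = 1.000
(φ ⊕ ψ) ⇒ ((ψ ≡ (ψ ≡ ψ)) ⇒ ψ) = min(1, 1 − 0.423 + 1.000) = min(1, 1.577) = 1.000
¬((φ ⊕ ψ) ⇒ ((ψ ≡ (ψ ≡ ψ)) ⇒ ψ)) = 1 − 1.000 = 0.000
¬((φ ⊕ ψ) ⇒ ((ψ ≡ (ψ ≡ ψ)) ⇒ ψ)) ⇒ φ = min(1, 1 − 0.000 + 0.020) = min(1, 1.020) = 1.000
¬(¬((φ ⊕ ψ) ⇒ ((ψ ≡ (ψ ≡ ψ)) ⇒ ψ)) ⇒ φ) = 1 − 1.000 = 0.000
ψ ⊕ ¬(¬((φ ⊕ ψ) ⇒ ((ψ ≡ (ψ ≡ ψ)) ⇒ ψ)) ⇒ φ) = min(1, 0.403 + 0.000) = min(1, 0.403) = 0.403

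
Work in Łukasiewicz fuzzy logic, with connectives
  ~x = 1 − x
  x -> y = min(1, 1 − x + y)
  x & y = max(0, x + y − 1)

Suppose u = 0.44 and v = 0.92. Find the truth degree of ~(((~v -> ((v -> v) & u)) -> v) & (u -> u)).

~v = 1 − 0.92 = 0.08
v -> v = min(1, 1 − 0.92 + 0.92) = min(1, 1.00) = 1.00
(v -> v) & u = max(0, 1.00 + 0.44 − 1) = max(0, 0.44) = 0.44
~v -> ((v -> v) & u) = min(1, 1 − 0.08 + 0.44) = min(1, 1.36) = 1.00
(~v -> ((v -> v) & u)) -> v = min(1, 1 − 1.00 + 0.92) = min(1, 0.92) = 0.92
u -> u = min(1, 1 − 0.44 + 0.44) = min(1, 1.00) = 1.00
((~v -> ((v -> v) & u)) -> v) & (u -> u) = max(0, 0.92 + 1.00 − 1) = max(0, 0.92) = 0.92
~(((~v -> ((v -> v) & u)) -> v) & (u -> u)) = 1 − 0.92 = 0.08

0.08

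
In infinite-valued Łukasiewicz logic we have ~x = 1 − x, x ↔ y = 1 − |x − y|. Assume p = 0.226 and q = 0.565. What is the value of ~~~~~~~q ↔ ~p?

~q = 1 − 0.565 = 0.435
~~q = 1 − 0.435 = 0.565
~~~q = 1 − 0.565 = 0.435
~~~~q = 1 − 0.435 = 0.565
~~~~~q = 1 − 0.565 = 0.435
~~~~~~q = 1 − 0.435 = 0.565
~~~~~~~q = 1 − 0.565 = 0.435
~p = 1 − 0.226 = 0.774
~~~~~~~q ↔ ~p = 1 − |0.435 − 0.774| = 1 − 0.339 = 0.661

0.661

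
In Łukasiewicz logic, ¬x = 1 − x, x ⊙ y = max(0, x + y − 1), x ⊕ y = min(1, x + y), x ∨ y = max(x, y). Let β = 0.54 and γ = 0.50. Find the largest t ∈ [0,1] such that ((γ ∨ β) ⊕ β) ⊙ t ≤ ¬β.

0.46

γ ∨ β = max(0.50, 0.54) = 0.54
(γ ∨ β) ⊕ β = min(1, 0.54 + 0.54) = min(1, 1.08) = 1.00
So the left factor is (γ ∨ β) ⊕ β = 1.00.
¬β = 1 − 0.54 = 0.46
So the right-hand bound is ¬β = 0.46.
The residuum of the Łukasiewicz t-norm gives the supremum: min(1, 1 − 1.00 + 0.46).
1 − 1.00 + 0.46 = 0.46, so t = min(1, 0.46) = 0.46.
Check: 1.00 ⊙ 0.46 = max(0, 0.46) = 0.46 ≤ 0.46.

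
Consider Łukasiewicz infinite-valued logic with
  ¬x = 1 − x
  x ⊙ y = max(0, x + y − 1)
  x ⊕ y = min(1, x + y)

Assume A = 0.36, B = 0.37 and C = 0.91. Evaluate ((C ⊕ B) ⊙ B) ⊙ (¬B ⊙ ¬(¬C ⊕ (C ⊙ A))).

0.00

C ⊕ B = min(1, 0.91 + 0.37) = min(1, 1.28) = 1.00
(C ⊕ B) ⊙ B = max(0, 1.00 + 0.37 − 1) = max(0, 0.37) = 0.37
¬B = 1 − 0.37 = 0.63
¬C = 1 − 0.91 = 0.09
C ⊙ A = max(0, 0.91 + 0.36 − 1) = max(0, 0.27) = 0.27
¬C ⊕ (C ⊙ A) = min(1, 0.09 + 0.27) = min(1, 0.36) = 0.36
¬(¬C ⊕ (C ⊙ A)) = 1 − 0.36 = 0.64
¬B ⊙ ¬(¬C ⊕ (C ⊙ A)) = max(0, 0.63 + 0.64 − 1) = max(0, 0.27) = 0.27
((C ⊕ B) ⊙ B) ⊙ (¬B ⊙ ¬(¬C ⊕ (C ⊙ A))) = max(0, 0.37 + 0.27 − 1) = max(0, -0.36) = 0.00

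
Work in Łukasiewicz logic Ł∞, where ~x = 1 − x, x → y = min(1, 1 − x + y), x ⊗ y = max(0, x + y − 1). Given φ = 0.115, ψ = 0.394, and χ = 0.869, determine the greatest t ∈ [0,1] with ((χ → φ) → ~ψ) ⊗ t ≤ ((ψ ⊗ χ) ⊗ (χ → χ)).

0.263

χ → φ = min(1, 1 − 0.869 + 0.115) = min(1, 0.246) = 0.246
~ψ = 1 − 0.394 = 0.606
(χ → φ) → ~ψ = min(1, 1 − 0.246 + 0.606) = min(1, 1.360) = 1.000
So the left factor is (χ → φ) → ~ψ = 1.000.
ψ ⊗ χ = max(0, 0.394 + 0.869 − 1) = max(0, 0.263) = 0.263
χ → χ = min(1, 1 − 0.869 + 0.869) = min(1, 1.000) = 1.000
(ψ ⊗ χ) ⊗ (χ → χ) = max(0, 0.263 + 1.000 − 1) = max(0, 0.263) = 0.263
So the right-hand bound is (ψ ⊗ χ) ⊗ (χ → χ) = 0.263.
The residuum of the Łukasiewicz t-norm gives the supremum: min(1, 1 − 1.000 + 0.263).
1 − 1.000 + 0.263 = 0.263, so t = min(1, 0.263) = 0.263.
Check: 1.000 ⊗ 0.263 = max(0, 0.263) = 0.263 ≤ 0.263.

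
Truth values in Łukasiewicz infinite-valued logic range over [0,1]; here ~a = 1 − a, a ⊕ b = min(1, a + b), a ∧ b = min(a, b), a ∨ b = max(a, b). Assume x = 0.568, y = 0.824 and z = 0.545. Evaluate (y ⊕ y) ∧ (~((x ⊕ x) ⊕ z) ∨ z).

y ⊕ y = min(1, 0.824 + 0.824) = min(1, 1.648) = 1.000
x ⊕ x = min(1, 0.568 + 0.568) = min(1, 1.136) = 1.000
(x ⊕ x) ⊕ z = min(1, 1.000 + 0.545) = min(1, 1.545) = 1.000
~((x ⊕ x) ⊕ z) = 1 − 1.000 = 0.000
~((x ⊕ x) ⊕ z) ∨ z = max(0.000, 0.545) = 0.545
(y ⊕ y) ∧ (~((x ⊕ x) ⊕ z) ∨ z) = min(1.000, 0.545) = 0.545

0.545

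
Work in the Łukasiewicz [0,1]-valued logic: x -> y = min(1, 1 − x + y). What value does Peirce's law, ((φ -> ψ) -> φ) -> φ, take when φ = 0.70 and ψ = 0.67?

φ -> ψ = min(1, 1 − 0.70 + 0.67) = min(1, 0.97) = 0.97
(φ -> ψ) -> φ = min(1, 1 − 0.97 + 0.70) = min(1, 0.73) = 0.73
((φ -> ψ) -> φ) -> φ = min(1, 1 − 0.73 + 0.70) = min(1, 0.97) = 0.97
(The value 0.97 < 1 shows this instance is not satisfied; not a Ł∞-tautology in general.)

0.97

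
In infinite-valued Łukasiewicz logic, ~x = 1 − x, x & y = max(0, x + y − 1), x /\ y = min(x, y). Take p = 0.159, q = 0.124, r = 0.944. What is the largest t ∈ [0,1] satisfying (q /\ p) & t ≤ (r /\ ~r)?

0.932

q /\ p = min(0.124, 0.159) = 0.124
So the left factor is q /\ p = 0.124.
~r = 1 − 0.944 = 0.056
r /\ ~r = min(0.944, 0.056) = 0.056
So the right-hand bound is r /\ ~r = 0.056.
The residuum of the Łukasiewicz t-norm gives the supremum: min(1, 1 − 0.124 + 0.056).
1 − 0.124 + 0.056 = 0.932, so t = min(1, 0.932) = 0.932.
Check: 0.124 & 0.932 = max(0, 0.056) = 0.056 ≤ 0.056.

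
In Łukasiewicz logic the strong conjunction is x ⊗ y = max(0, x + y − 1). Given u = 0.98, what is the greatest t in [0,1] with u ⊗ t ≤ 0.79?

0.81

The residuum of the Łukasiewicz t-norm gives the supremum: min(1, 1 − 0.98 + 0.79).
1 − 0.98 + 0.79 = 0.81, so t = min(1, 0.81) = 0.81.
Check: 0.98 ⊗ 0.81 = max(0, 0.79) = 0.79 ≤ 0.79.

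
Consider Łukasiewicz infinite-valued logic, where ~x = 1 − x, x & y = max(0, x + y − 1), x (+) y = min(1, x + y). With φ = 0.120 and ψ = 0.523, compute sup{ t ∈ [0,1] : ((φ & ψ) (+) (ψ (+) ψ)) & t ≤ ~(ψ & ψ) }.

0.954

φ & ψ = max(0, 0.120 + 0.523 − 1) = max(0, -0.357) = 0.000
ψ (+) ψ = min(1, 0.523 + 0.523) = min(1, 1.046) = 1.000
(φ & ψ) (+) (ψ (+) ψ) = min(1, 0.000 + 1.000) = min(1, 1.000) = 1.000
So the left factor is (φ & ψ) (+) (ψ (+) ψ) = 1.000.
ψ & ψ = max(0, 0.523 + 0.523 − 1) = max(0, 0.046) = 0.046
~(ψ & ψ) = 1 − 0.046 = 0.954
So the right-hand bound is ~(ψ & ψ) = 0.954.
The residuum of the Łukasiewicz t-norm gives the supremum: min(1, 1 − 1.000 + 0.954).
1 − 1.000 + 0.954 = 0.954, so t = min(1, 0.954) = 0.954.
Check: 1.000 & 0.954 = max(0, 0.954) = 0.954 ≤ 0.954.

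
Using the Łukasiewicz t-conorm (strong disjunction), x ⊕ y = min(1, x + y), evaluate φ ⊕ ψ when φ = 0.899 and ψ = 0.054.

0.953

φ ⊕ ψ = min(1, 0.899 + 0.054) = min(1, 0.953) = 0.953
For comparison, the Gödel t-conorm max(x, y) would give 0.899.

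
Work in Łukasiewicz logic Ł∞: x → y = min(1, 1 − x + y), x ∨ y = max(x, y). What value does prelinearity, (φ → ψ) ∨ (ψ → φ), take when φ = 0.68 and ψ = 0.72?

1.00

φ → ψ = min(1, 1 − 0.68 + 0.72) = min(1, 1.04) = 1.00
ψ → φ = min(1, 1 − 0.72 + 0.68) = min(1, 0.96) = 0.96
(φ → ψ) ∨ (ψ → φ) = max(1.00, 0.96) = 1.00
(As expected: a Ł∞-tautology — holds in every MV-chain.)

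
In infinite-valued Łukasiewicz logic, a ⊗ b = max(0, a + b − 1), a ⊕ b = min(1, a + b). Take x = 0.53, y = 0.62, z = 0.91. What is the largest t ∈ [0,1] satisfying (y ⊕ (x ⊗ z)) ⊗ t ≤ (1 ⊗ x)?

x ⊗ z = max(0, 0.53 + 0.91 − 1) = max(0, 0.44) = 0.44
y ⊕ (x ⊗ z) = min(1, 0.62 + 0.44) = min(1, 1.06) = 1.00
So the left factor is y ⊕ (x ⊗ z) = 1.00.
1 ⊗ x = max(0, 1.00 + 0.53 − 1) = max(0, 0.53) = 0.53
So the right-hand bound is 1 ⊗ x = 0.53.
The residuum of the Łukasiewicz t-norm gives the supremum: min(1, 1 − 1.00 + 0.53).
1 − 1.00 + 0.53 = 0.53, so t = min(1, 0.53) = 0.53.
Check: 1.00 ⊗ 0.53 = max(0, 0.53) = 0.53 ≤ 0.53.

0.53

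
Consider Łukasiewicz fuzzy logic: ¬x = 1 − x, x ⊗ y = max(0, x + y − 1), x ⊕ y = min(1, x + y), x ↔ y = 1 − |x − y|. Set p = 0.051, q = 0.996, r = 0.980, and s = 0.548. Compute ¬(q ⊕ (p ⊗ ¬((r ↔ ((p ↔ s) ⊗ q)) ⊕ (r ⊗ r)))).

0.004

p ↔ s = 1 − |0.051 − 0.548| = 1 − 0.497 = 0.503
(p ↔ s) ⊗ q = max(0, 0.503 + 0.996 − 1) = max(0, 0.499) = 0.499
r ↔ ((p ↔ s) ⊗ q) = 1 − |0.980 − 0.499| = 1 − 0.481 = 0.519
r ⊗ r = max(0, 0.980 + 0.980 − 1) = max(0, 0.960) = 0.960
(r ↔ ((p ↔ s) ⊗ q)) ⊕ (r ⊗ r) = min(1, 0.519 + 0.960) = min(1, 1.479) = 1.000
¬((r ↔ ((p ↔ s) ⊗ q)) ⊕ (r ⊗ r)) = 1 − 1.000 = 0.000
p ⊗ ¬((r ↔ ((p ↔ s) ⊗ q)) ⊕ (r ⊗ r)) = max(0, 0.051 + 0.000 − 1) = max(0, -0.949) = 0.000
q ⊕ (p ⊗ ¬((r ↔ ((p ↔ s) ⊗ q)) ⊕ (r ⊗ r))) = min(1, 0.996 + 0.000) = min(1, 0.996) = 0.996
¬(q ⊕ (p ⊗ ¬((r ↔ ((p ↔ s) ⊗ q)) ⊕ (r ⊗ r)))) = 1 − 0.996 = 0.004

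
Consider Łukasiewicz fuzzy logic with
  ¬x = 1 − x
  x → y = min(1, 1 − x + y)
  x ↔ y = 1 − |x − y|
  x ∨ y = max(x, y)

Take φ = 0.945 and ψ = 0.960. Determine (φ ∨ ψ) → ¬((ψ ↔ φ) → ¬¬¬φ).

φ ∨ ψ = max(0.945, 0.960) = 0.960
ψ ↔ φ = 1 − |0.960 − 0.945| = 1 − 0.015 = 0.985
¬φ = 1 − 0.945 = 0.055
¬¬φ = 1 − 0.055 = 0.945
¬¬¬φ = 1 − 0.945 = 0.055
(ψ ↔ φ) → ¬¬¬φ = min(1, 1 − 0.985 + 0.055) = min(1, 0.070) = 0.070
¬((ψ ↔ φ) → ¬¬¬φ) = 1 − 0.070 = 0.930
(φ ∨ ψ) → ¬((ψ ↔ φ) → ¬¬¬φ) = min(1, 1 − 0.960 + 0.930) = min(1, 0.970) = 0.970

0.970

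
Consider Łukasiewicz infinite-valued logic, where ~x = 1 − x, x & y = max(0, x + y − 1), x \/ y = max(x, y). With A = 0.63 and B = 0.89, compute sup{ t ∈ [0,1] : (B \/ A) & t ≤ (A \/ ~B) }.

B \/ A = max(0.89, 0.63) = 0.89
So the left factor is B \/ A = 0.89.
~B = 1 − 0.89 = 0.11
A \/ ~B = max(0.63, 0.11) = 0.63
So the right-hand bound is A \/ ~B = 0.63.
The residuum of the Łukasiewicz t-norm gives the supremum: min(1, 1 − 0.89 + 0.63).
1 − 0.89 + 0.63 = 0.74, so t = min(1, 0.74) = 0.74.
Check: 0.89 & 0.74 = max(0, 0.63) = 0.63 ≤ 0.63.

0.74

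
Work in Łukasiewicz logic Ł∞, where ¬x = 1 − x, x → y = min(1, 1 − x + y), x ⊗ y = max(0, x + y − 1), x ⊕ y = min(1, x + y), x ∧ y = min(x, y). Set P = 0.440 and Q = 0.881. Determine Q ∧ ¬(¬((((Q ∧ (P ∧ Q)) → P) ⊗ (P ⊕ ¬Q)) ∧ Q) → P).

P ∧ Q = min(0.440, 0.881) = 0.440
Q ∧ (P ∧ Q) = min(0.881, 0.440) = 0.440
(Q ∧ (P ∧ Q)) → P = min(1, 1 − 0.440 + 0.440) = min(1, 1.000) = 1.000
¬Q = 1 − 0.881 = 0.119
P ⊕ ¬Q = min(1, 0.440 + 0.119) = min(1, 0.559) = 0.559
((Q ∧ (P ∧ Q)) → P) ⊗ (P ⊕ ¬Q) = max(0, 1.000 + 0.559 − 1) = max(0, 0.559) = 0.559
(((Q ∧ (P ∧ Q)) → P) ⊗ (P ⊕ ¬Q)) ∧ Q = min(0.559, 0.881) = 0.559
¬((((Q ∧ (P ∧ Q)) → P) ⊗ (P ⊕ ¬Q)) ∧ Q) = 1 − 0.559 = 0.441
¬((((Q ∧ (P ∧ Q)) → P) ⊗ (P ⊕ ¬Q)) ∧ Q) → P = min(1, 1 − 0.441 + 0.440) = min(1, 0.999) = 0.999
¬(¬((((Q ∧ (P ∧ Q)) → P) ⊗ (P ⊕ ¬Q)) ∧ Q) → P) = 1 − 0.999 = 0.001
Q ∧ ¬(¬((((Q ∧ (P ∧ Q)) → P) ⊗ (P ⊕ ¬Q)) ∧ Q) → P) = min(0.881, 0.001) = 0.001

0.001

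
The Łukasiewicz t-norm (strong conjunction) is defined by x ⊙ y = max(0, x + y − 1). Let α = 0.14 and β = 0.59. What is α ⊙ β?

α ⊙ β = max(0, 0.14 + 0.59 − 1) = max(0, -0.27) = 0.00
For comparison, the Gödel (minimum) t-norm min(x, y) would give 0.14.

0.00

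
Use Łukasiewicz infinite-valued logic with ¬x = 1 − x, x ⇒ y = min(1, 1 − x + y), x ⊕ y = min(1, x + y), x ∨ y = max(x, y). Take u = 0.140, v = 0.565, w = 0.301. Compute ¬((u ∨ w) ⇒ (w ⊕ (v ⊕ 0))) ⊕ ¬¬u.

u ∨ w = max(0.140, 0.301) = 0.301
v ⊕ 0 = min(1, 0.565 + 0.000) = min(1, 0.565) = 0.565
w ⊕ (v ⊕ 0) = min(1, 0.301 + 0.565) = min(1, 0.866) = 0.866
(u ∨ w) ⇒ (w ⊕ (v ⊕ 0)) = min(1, 1 − 0.301 + 0.866) = min(1, 1.565) = 1.000
¬((u ∨ w) ⇒ (w ⊕ (v ⊕ 0))) = 1 − 1.000 = 0.000
¬u = 1 − 0.140 = 0.860
¬¬u = 1 − 0.860 = 0.140
¬((u ∨ w) ⇒ (w ⊕ (v ⊕ 0))) ⊕ ¬¬u = min(1, 0.000 + 0.140) = min(1, 0.140) = 0.140

0.140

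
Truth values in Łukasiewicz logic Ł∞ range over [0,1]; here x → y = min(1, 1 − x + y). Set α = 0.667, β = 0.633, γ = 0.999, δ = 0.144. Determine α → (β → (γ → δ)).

0.845

γ → δ = min(1, 1 − 0.999 + 0.144) = min(1, 0.145) = 0.145
β → (γ → δ) = min(1, 1 − 0.633 + 0.145) = min(1, 0.512) = 0.512
α → (β → (γ → δ)) = min(1, 1 − 0.667 + 0.512) = min(1, 0.845) = 0.845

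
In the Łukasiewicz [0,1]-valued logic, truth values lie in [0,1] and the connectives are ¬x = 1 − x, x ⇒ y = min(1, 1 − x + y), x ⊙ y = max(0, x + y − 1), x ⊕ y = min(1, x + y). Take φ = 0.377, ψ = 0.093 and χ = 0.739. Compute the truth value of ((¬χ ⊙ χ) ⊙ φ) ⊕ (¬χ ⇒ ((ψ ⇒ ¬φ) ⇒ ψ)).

¬χ = 1 − 0.739 = 0.261
¬χ ⊙ χ = max(0, 0.261 + 0.739 − 1) = max(0, 0.000) = 0.000
(¬χ ⊙ χ) ⊙ φ = max(0, 0.000 + 0.377 − 1) = max(0, -0.623) = 0.000
¬φ = 1 − 0.377 = 0.623
ψ ⇒ ¬φ = min(1, 1 − 0.093 + 0.623) = min(1, 1.530) = 1.000
(ψ ⇒ ¬φ) ⇒ ψ = min(1, 1 − 1.000 + 0.093) = min(1, 0.093) = 0.093
¬χ ⇒ ((ψ ⇒ ¬φ) ⇒ ψ) = min(1, 1 − 0.261 + 0.093) = min(1, 0.832) = 0.832
((¬χ ⊙ χ) ⊙ φ) ⊕ (¬χ ⇒ ((ψ ⇒ ¬φ) ⇒ ψ)) = min(1, 0.000 + 0.832) = min(1, 0.832) = 0.832

0.832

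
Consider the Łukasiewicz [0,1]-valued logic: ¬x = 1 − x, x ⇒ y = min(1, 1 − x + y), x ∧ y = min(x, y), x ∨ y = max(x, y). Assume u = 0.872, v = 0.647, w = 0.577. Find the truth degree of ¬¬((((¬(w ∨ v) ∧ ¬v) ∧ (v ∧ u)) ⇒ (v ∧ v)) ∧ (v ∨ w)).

w ∨ v = max(0.577, 0.647) = 0.647
¬(w ∨ v) = 1 − 0.647 = 0.353
¬v = 1 − 0.647 = 0.353
¬(w ∨ v) ∧ ¬v = min(0.353, 0.353) = 0.353
v ∧ u = min(0.647, 0.872) = 0.647
(¬(w ∨ v) ∧ ¬v) ∧ (v ∧ u) = min(0.353, 0.647) = 0.353
v ∧ v = min(0.647, 0.647) = 0.647
((¬(w ∨ v) ∧ ¬v) ∧ (v ∧ u)) ⇒ (v ∧ v) = min(1, 1 − 0.353 + 0.647) = min(1, 1.294) = 1.000
v ∨ w = max(0.647, 0.577) = 0.647
(((¬(w ∨ v) ∧ ¬v) ∧ (v ∧ u)) ⇒ (v ∧ v)) ∧ (v ∨ w) = min(1.000, 0.647) = 0.647
¬((((¬(w ∨ v) ∧ ¬v) ∧ (v ∧ u)) ⇒ (v ∧ v)) ∧ (v ∨ w)) = 1 − 0.647 = 0.353
¬¬((((¬(w ∨ v) ∧ ¬v) ∧ (v ∧ u)) ⇒ (v ∧ v)) ∧ (v ∨ w)) = 1 − 0.353 = 0.647

0.647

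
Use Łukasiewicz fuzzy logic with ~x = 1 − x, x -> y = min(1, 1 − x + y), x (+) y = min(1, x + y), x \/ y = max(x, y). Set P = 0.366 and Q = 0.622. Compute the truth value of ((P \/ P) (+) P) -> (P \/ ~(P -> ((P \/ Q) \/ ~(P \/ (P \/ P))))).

0.634

P \/ P = max(0.366, 0.366) = 0.366
(P \/ P) (+) P = min(1, 0.366 + 0.366) = min(1, 0.732) = 0.732
P \/ Q = max(0.366, 0.622) = 0.622
P \/ (P \/ P) = max(0.366, 0.366) = 0.366
~(P \/ (P \/ P)) = 1 − 0.366 = 0.634
(P \/ Q) \/ ~(P \/ (P \/ P)) = max(0.622, 0.634) = 0.634
P -> ((P \/ Q) \/ ~(P \/ (P \/ P))) = min(1, 1 − 0.366 + 0.634) = min(1, 1.268) = 1.000
~(P -> ((P \/ Q) \/ ~(P \/ (P \/ P)))) = 1 − 1.000 = 0.000
P \/ ~(P -> ((P \/ Q) \/ ~(P \/ (P \/ P)))) = max(0.366, 0.000) = 0.366
((P \/ P) (+) P) -> (P \/ ~(P -> ((P \/ Q) \/ ~(P \/ (P \/ P))))) = min(1, 1 − 0.732 + 0.366) = min(1, 0.634) = 0.634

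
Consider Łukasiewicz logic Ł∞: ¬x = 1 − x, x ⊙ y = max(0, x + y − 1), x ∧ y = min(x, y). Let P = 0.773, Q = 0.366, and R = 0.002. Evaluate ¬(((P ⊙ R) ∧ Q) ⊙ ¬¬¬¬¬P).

P ⊙ R = max(0, 0.773 + 0.002 − 1) = max(0, -0.225) = 0.000
(P ⊙ R) ∧ Q = min(0.000, 0.366) = 0.000
¬P = 1 − 0.773 = 0.227
¬¬P = 1 − 0.227 = 0.773
¬¬¬P = 1 − 0.773 = 0.227
¬¬¬¬P = 1 − 0.227 = 0.773
¬¬¬¬¬P = 1 − 0.773 = 0.227
((P ⊙ R) ∧ Q) ⊙ ¬¬¬¬¬P = max(0, 0.000 + 0.227 − 1) = max(0, -0.773) = 0.000
¬(((P ⊙ R) ∧ Q) ⊙ ¬¬¬¬¬P) = 1 − 0.000 = 1.000

1.000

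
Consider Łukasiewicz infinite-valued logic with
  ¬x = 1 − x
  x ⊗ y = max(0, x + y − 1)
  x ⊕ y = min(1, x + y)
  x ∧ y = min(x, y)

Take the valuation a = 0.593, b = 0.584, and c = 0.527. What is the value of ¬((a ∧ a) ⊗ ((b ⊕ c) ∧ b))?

0.823

a ∧ a = min(0.593, 0.593) = 0.593
b ⊕ c = min(1, 0.584 + 0.527) = min(1, 1.111) = 1.000
(b ⊕ c) ∧ b = min(1.000, 0.584) = 0.584
(a ∧ a) ⊗ ((b ⊕ c) ∧ b) = max(0, 0.593 + 0.584 − 1) = max(0, 0.177) = 0.177
¬((a ∧ a) ⊗ ((b ⊕ c) ∧ b)) = 1 − 0.177 = 0.823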